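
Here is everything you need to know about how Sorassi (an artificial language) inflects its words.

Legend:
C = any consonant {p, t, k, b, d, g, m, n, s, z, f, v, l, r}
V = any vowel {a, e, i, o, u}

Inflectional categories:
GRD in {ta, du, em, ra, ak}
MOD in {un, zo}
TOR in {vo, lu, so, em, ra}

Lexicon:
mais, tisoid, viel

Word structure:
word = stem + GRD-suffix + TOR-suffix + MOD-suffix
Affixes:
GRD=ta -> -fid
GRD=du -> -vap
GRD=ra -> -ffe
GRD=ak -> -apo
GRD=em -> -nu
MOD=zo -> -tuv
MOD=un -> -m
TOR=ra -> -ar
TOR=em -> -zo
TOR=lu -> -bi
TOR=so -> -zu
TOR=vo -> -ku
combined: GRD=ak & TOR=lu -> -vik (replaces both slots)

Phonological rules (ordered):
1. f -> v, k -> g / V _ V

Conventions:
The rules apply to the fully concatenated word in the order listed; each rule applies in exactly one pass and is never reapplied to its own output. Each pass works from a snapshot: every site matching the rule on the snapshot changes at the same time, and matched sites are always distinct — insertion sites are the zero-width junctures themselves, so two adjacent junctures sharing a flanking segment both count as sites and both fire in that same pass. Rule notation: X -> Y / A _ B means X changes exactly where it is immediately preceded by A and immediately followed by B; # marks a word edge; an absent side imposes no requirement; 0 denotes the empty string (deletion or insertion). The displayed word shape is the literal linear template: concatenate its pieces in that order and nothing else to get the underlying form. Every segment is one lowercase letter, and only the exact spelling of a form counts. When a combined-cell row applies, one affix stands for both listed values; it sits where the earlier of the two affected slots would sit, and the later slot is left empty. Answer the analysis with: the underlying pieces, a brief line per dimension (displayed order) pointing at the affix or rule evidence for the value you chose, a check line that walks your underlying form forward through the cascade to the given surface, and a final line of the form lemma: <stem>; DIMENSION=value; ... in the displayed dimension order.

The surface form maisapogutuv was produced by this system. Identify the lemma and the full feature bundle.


underlying: mais-apo-ku-tuv
GRD=ak - signalled by the affix -apo
MOD=zo - signalled by the affix -tuv
TOR=vo - signalled by the affix -ku
check: maisapokutuv -> maisapogutuv
lemma: mais; GRD=ak; MOD=zo; TOR=vo


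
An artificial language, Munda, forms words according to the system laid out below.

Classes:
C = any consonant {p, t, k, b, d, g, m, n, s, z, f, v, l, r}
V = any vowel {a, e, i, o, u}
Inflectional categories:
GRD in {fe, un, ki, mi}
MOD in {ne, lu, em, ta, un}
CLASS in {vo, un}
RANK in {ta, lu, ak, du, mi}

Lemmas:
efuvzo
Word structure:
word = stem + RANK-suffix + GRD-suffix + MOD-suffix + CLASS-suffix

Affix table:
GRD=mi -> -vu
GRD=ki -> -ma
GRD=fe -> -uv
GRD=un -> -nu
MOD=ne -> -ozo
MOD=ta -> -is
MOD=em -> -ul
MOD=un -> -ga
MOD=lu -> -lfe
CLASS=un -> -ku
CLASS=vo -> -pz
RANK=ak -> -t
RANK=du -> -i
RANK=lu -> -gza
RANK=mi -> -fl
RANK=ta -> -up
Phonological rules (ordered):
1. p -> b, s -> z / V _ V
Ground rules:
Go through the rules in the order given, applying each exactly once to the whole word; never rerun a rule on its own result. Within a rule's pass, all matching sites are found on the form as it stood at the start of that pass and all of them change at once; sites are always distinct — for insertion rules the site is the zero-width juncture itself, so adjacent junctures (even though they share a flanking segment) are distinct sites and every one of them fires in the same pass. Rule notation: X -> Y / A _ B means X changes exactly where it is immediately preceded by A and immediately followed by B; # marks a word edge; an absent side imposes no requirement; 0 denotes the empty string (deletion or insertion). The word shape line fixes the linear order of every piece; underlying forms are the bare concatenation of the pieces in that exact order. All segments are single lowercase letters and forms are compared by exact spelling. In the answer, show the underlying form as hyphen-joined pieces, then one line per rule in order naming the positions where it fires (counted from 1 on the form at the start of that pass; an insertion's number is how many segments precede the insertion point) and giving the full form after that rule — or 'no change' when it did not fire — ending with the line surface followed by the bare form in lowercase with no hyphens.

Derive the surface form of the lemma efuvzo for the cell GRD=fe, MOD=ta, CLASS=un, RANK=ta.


underlying: efuvzo-up-uv-is-ku
1. p -> b, s -> z / V _ V: fires at position(s) 8: efuvzoubuvisku
surface: efuvzoubuvisku


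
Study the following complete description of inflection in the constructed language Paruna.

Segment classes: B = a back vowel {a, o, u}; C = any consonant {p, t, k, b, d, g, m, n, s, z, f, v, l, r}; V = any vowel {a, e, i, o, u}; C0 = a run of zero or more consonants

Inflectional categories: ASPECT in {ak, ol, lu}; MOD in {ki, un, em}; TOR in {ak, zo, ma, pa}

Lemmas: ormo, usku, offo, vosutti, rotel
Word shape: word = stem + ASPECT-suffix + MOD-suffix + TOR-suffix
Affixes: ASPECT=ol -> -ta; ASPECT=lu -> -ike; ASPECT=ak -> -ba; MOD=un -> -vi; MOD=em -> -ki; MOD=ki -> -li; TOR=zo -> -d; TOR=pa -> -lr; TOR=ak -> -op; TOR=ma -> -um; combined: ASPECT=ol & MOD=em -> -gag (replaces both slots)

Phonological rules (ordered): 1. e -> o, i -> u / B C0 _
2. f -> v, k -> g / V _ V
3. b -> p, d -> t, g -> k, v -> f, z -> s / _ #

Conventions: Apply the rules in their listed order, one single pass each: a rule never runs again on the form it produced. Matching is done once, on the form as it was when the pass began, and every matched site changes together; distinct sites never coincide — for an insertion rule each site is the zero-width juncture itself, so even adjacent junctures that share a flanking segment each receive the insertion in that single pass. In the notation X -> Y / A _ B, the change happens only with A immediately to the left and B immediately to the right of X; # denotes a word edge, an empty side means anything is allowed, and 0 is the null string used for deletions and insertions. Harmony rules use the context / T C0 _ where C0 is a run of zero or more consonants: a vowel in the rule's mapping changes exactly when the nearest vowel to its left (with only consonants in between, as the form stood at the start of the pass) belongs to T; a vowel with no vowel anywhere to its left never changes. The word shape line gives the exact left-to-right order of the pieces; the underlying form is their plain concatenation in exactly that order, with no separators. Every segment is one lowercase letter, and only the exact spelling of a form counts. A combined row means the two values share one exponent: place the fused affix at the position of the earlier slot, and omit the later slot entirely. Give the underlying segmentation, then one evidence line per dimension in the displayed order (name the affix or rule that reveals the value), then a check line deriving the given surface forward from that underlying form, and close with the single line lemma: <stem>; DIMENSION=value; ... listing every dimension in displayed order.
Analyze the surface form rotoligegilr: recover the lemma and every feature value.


underlying: rotel-ike-ki-lr
ASPECT=lu - signalled by the affix -ike
MOD=em - signalled by the affix -ki
TOR=pa - signalled by the affix -lr
check: rotelikekilr -> rotolikekilr -> rotoligegilr -> rotoligegilr
lemma: rotel; ASPECT=lu; MOD=em; TOR=pa


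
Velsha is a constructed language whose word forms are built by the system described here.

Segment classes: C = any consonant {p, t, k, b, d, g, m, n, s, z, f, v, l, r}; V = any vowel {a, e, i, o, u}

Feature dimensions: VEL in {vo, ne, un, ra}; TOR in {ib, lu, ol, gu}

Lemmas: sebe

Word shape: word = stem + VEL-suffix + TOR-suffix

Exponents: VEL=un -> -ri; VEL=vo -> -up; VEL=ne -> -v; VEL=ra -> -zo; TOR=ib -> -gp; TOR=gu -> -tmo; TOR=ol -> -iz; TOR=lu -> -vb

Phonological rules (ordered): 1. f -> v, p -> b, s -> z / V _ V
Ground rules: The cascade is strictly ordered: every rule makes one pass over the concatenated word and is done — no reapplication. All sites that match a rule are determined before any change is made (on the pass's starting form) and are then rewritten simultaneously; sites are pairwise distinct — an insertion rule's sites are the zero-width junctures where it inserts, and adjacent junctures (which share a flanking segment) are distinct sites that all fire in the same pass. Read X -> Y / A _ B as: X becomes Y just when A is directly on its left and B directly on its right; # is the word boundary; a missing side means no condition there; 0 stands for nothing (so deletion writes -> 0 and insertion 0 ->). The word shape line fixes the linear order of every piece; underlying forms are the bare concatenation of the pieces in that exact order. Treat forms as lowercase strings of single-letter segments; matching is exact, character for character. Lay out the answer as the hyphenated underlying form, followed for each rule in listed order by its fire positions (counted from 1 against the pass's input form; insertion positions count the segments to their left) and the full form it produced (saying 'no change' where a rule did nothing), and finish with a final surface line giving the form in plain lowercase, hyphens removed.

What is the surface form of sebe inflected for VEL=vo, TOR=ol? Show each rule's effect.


underlying: sebe-up-iz
1. f -> v, p -> b, s -> z / V _ V: fires at position(s) 6: sebeubiz
surface: sebeubiz


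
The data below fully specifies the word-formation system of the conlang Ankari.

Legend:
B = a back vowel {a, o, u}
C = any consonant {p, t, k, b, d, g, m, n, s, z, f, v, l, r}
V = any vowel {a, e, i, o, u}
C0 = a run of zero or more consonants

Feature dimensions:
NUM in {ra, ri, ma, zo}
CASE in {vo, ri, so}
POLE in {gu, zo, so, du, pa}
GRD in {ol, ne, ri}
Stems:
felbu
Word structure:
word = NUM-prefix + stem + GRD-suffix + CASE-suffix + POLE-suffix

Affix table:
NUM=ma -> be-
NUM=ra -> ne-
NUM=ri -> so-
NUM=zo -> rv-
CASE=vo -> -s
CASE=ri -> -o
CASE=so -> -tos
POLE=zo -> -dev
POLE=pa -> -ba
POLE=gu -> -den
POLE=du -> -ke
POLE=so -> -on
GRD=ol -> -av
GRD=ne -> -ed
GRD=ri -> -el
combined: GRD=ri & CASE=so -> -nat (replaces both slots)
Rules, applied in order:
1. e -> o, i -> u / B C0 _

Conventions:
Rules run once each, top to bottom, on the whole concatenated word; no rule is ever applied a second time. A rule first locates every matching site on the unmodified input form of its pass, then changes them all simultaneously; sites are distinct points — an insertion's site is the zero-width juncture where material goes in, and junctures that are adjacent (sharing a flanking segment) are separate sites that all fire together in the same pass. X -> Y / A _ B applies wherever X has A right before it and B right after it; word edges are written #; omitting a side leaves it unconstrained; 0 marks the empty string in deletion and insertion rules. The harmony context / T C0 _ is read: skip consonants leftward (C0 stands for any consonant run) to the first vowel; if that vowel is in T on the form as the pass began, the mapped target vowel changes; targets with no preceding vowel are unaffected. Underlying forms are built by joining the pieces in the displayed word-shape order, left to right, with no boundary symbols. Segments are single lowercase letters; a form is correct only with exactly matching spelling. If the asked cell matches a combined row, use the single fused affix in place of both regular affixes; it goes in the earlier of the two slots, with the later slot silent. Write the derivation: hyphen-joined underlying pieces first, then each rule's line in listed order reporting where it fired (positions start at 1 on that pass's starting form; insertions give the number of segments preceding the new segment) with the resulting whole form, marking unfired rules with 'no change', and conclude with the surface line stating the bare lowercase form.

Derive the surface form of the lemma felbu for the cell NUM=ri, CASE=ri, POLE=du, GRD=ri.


underlying: so-felbu-el-o-ke
1. e -> o, i -> u / B C0 _: fires at position(s) 4, 8, 12: sofolbuoloko
surface: sofolbuoloko


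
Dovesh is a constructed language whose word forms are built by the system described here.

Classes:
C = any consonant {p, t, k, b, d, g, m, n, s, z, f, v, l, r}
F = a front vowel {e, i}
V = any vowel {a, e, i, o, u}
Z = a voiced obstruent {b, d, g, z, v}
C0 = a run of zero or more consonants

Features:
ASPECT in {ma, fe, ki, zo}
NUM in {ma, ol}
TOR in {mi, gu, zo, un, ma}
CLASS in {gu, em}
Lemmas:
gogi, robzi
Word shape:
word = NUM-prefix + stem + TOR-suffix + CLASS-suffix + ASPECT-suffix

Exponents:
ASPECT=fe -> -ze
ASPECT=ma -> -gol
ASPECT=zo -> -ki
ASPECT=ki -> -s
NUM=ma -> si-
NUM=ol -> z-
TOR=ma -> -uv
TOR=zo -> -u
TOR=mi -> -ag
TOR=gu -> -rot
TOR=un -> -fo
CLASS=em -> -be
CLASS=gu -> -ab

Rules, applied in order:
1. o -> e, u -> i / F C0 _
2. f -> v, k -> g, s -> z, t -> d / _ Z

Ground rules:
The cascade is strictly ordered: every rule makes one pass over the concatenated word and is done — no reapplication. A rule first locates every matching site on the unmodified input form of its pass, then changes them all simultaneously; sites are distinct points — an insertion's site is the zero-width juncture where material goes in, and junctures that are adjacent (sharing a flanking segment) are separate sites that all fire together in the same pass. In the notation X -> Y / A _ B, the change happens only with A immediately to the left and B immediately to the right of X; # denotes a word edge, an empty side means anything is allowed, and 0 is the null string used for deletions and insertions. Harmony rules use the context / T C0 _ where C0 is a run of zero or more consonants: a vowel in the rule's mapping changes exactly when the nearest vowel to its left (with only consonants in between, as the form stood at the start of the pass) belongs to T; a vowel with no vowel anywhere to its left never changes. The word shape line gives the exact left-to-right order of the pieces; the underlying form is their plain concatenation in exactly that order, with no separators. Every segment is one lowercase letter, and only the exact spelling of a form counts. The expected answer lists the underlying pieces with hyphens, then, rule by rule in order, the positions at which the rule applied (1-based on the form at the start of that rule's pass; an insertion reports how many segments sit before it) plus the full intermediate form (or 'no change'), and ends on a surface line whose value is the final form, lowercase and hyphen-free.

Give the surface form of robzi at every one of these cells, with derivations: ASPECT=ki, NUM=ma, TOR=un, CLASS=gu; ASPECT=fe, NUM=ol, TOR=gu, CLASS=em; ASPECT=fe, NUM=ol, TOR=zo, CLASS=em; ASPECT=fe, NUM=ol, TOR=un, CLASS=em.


cell ASPECT=ki, NUM=ma, TOR=un, CLASS=gu:
underlying: si-robzi-fo-ab-s
1. o -> e, u -> i / F C0 _: fires at position(s) 4, 9: sirebzifeabs
2. f -> v, k -> g, s -> z, t -> d / _ Z: no change
surface: sirebzifeabs

cell ASPECT=fe, NUM=ol, TOR=gu, CLASS=em:
underlying: z-robzi-rot-be-ze
1. o -> e, u -> i / F C0 _: fires at position(s) 8: zrobziretbeze
2. f -> v, k -> g, s -> z, t -> d / _ Z: fires at position(s) 9: zrobziredbeze
surface: zrobziredbeze

cell ASPECT=fe, NUM=ol, TOR=zo, CLASS=em:
underlying: z-robzi-u-be-ze
1. o -> e, u -> i / F C0 _: fires at position(s) 7: zrobziibeze
2. f -> v, k -> g, s -> z, t -> d / _ Z: no change
surface: zrobziibeze

cell ASPECT=fe, NUM=ol, TOR=un, CLASS=em:
underlying: z-robzi-fo-be-ze
1. o -> e, u -> i / F C0 _: fires at position(s) 8: zrobzifebeze
2. f -> v, k -> g, s -> z, t -> d / _ Z: no change
surface: zrobzifebeze


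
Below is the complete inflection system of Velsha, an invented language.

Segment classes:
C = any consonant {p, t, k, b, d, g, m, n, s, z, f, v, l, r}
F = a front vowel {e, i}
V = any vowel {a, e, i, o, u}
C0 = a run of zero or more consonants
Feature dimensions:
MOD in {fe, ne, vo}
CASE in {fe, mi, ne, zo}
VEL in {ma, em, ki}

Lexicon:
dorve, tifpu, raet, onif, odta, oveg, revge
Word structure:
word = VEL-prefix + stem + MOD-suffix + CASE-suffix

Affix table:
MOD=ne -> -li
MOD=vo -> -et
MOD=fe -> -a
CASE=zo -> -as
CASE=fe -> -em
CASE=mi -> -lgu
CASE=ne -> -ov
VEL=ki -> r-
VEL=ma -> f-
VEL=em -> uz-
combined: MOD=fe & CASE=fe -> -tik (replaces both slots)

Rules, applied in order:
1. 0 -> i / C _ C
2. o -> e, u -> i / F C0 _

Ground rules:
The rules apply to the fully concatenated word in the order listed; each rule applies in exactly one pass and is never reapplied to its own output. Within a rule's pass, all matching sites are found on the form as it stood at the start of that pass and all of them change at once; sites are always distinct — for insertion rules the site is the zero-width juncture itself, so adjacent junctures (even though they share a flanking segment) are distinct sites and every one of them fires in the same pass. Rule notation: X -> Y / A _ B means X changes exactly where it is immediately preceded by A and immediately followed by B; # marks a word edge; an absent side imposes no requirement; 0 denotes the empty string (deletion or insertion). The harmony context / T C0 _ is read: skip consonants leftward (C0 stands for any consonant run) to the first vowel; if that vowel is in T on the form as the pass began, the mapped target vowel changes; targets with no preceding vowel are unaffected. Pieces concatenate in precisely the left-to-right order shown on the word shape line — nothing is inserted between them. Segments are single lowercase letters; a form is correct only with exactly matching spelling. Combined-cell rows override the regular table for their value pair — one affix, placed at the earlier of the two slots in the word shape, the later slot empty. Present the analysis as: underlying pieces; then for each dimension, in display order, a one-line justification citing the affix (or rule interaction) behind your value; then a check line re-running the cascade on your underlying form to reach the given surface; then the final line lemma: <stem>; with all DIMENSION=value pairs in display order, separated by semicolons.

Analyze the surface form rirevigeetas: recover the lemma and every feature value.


underlying: r-revge-et-as
MOD=vo - signalled by the affix -et
CASE=zo - signalled by the affix -as
VEL=ki - signalled by the affix r-
check: rrevgeetas -> rirevigeetas -> rirevigeetas
lemma: revge; MOD=vo; CASE=zo; VEL=ki


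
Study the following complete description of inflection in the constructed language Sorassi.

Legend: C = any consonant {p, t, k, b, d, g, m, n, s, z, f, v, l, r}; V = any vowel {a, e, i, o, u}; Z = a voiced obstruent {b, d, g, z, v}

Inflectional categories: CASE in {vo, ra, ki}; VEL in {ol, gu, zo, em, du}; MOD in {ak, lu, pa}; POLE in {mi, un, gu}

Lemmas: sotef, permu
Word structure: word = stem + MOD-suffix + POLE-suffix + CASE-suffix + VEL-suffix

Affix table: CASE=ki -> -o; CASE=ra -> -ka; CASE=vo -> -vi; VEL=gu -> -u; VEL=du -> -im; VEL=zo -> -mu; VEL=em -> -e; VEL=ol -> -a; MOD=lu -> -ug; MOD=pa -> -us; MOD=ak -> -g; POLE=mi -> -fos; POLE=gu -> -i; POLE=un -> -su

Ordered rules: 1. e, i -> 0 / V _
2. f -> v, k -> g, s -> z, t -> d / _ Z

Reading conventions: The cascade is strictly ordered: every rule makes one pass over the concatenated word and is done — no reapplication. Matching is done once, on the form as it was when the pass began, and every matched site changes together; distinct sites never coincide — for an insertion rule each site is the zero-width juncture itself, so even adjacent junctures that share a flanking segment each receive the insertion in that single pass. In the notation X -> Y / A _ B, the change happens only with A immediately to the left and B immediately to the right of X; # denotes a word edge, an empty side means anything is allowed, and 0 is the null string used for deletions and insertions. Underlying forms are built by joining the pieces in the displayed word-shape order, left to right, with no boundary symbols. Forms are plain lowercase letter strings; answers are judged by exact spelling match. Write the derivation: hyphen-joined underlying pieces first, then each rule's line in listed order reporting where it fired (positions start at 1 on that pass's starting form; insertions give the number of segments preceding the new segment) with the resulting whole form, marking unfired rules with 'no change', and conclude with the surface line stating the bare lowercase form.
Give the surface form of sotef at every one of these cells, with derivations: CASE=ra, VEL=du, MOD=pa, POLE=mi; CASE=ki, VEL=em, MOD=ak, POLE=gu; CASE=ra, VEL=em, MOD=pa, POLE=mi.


cell CASE=ra, VEL=du, MOD=pa, POLE=mi:
underlying: sotef-us-fos-ka-im
1. e, i -> 0 / V _: fires at position(s) 13: sotefusfoskam
2. f -> v, k -> g, s -> z, t -> d / _ Z: no change
surface: sotefusfoskam

cell CASE=ki, VEL=em, MOD=ak, POLE=gu:
underlying: sotef-g-i-o-e
1. e, i -> 0 / V _: fires at position(s) 9: sotefgio
2. f -> v, k -> g, s -> z, t -> d / _ Z: fires at position(s) 5: sotevgio
surface: sotevgio

cell CASE=ra, VEL=em, MOD=pa, POLE=mi:
underlying: sotef-us-fos-ka-e
1. e, i -> 0 / V _: fires at position(s) 13: sotefusfoska
2. f -> v, k -> g, s -> z, t -> d / _ Z: no change
surface: sotefusfoska


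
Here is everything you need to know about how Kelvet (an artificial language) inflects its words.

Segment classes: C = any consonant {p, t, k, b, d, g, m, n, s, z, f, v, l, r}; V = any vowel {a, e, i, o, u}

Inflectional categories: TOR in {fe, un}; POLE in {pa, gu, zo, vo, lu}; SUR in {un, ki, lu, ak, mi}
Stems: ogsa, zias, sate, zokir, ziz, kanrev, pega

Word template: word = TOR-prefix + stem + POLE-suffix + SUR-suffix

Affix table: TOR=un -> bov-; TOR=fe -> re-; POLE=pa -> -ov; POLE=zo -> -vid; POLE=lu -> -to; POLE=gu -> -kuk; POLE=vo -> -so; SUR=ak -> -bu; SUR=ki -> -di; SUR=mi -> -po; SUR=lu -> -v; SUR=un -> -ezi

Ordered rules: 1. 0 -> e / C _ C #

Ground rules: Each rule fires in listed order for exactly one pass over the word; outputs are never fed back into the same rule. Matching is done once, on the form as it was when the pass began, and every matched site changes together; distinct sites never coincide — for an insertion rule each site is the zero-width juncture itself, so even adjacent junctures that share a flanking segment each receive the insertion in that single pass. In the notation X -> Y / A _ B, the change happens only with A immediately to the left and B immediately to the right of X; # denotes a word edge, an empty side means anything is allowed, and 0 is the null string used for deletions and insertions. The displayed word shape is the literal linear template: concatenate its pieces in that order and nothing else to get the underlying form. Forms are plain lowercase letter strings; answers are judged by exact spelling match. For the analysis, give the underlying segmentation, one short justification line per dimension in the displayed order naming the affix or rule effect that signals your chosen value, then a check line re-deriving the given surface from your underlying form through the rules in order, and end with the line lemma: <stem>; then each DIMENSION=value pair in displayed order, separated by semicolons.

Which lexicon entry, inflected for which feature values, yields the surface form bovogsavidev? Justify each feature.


underlying: bov-ogsa-vid-v
TOR=un - signalled by the affix bov-
POLE=zo - signalled by the affix -vid
SUR=lu - signalled by the affix -v
check: bovogsavidv -> bovogsavidev
lemma: ogsa; TOR=un; POLE=zo; SUR=lu


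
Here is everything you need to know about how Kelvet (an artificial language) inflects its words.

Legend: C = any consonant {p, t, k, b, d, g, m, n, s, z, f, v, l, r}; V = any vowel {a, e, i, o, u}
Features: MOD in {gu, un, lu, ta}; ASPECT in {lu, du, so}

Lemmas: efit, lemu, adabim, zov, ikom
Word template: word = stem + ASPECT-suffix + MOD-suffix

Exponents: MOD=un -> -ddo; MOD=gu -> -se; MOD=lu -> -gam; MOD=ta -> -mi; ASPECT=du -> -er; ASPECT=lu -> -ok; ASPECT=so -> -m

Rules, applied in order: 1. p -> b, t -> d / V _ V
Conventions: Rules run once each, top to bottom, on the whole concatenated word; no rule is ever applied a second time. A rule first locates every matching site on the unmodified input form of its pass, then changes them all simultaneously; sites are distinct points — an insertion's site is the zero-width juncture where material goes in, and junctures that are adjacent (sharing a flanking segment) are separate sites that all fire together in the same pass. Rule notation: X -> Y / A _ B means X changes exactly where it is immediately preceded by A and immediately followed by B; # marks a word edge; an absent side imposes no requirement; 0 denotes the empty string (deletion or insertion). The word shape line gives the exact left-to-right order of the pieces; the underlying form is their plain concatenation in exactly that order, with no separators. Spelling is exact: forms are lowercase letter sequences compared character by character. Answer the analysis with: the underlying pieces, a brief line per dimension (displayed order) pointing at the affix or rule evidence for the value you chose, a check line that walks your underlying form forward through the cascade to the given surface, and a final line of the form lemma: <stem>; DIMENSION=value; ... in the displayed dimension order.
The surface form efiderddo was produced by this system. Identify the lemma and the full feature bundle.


underlying: efit-er-ddo
MOD=un - signalled by the affix -ddo
ASPECT=du - signalled by the affix -er
check: efiterddo -> efiderddo
lemma: efit; MOD=un; ASPECT=du


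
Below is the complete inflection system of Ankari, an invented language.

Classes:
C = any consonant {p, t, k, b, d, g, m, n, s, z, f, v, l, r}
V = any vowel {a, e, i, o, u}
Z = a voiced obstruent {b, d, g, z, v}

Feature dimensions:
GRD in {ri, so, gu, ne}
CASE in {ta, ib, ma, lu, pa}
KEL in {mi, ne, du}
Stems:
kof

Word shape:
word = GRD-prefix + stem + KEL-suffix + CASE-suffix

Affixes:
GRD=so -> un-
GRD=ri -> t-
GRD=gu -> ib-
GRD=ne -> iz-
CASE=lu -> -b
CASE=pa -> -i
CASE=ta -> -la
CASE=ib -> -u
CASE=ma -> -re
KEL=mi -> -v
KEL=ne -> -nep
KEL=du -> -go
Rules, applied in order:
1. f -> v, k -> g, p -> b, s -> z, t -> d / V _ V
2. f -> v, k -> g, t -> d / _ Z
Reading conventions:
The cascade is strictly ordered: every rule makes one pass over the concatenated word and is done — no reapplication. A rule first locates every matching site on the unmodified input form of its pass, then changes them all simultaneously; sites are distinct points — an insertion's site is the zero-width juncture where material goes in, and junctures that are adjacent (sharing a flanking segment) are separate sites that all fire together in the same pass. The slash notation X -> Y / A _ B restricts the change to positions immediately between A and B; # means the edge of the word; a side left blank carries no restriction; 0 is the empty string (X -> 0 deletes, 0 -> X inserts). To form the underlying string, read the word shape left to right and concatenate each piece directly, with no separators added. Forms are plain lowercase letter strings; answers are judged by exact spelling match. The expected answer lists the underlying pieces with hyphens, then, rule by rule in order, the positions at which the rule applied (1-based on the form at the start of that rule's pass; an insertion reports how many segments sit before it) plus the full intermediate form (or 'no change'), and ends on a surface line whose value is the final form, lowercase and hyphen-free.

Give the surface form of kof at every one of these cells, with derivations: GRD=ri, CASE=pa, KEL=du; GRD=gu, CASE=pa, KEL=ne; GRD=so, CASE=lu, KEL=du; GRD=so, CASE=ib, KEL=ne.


cell GRD=ri, CASE=pa, KEL=du:
underlying: t-kof-go-i
1. f -> v, k -> g, p -> b, s -> z, t -> d / V _ V: no change
2. f -> v, k -> g, t -> d / _ Z: fires at position(s) 4: tkovgoi
surface: tkovgoi

cell GRD=gu, CASE=pa, KEL=ne:
underlying: ib-kof-nep-i
1. f -> v, k -> g, p -> b, s -> z, t -> d / V _ V: fires at position(s) 8: ibkofnebi
2. f -> v, k -> g, t -> d / _ Z: no change
surface: ibkofnebi

cell GRD=so, CASE=lu, KEL=du:
underlying: un-kof-go-b
1. f -> v, k -> g, p -> b, s -> z, t -> d / V _ V: no change
2. f -> v, k -> g, t -> d / _ Z: fires at position(s) 5: unkovgob
surface: unkovgob

cell GRD=so, CASE=ib, KEL=ne:
underlying: un-kof-nep-u
1. f -> v, k -> g, p -> b, s -> z, t -> d / V _ V: fires at position(s) 8: unkofnebu
2. f -> v, k -> g, t -> d / _ Z: no change
surface: unkofnebu


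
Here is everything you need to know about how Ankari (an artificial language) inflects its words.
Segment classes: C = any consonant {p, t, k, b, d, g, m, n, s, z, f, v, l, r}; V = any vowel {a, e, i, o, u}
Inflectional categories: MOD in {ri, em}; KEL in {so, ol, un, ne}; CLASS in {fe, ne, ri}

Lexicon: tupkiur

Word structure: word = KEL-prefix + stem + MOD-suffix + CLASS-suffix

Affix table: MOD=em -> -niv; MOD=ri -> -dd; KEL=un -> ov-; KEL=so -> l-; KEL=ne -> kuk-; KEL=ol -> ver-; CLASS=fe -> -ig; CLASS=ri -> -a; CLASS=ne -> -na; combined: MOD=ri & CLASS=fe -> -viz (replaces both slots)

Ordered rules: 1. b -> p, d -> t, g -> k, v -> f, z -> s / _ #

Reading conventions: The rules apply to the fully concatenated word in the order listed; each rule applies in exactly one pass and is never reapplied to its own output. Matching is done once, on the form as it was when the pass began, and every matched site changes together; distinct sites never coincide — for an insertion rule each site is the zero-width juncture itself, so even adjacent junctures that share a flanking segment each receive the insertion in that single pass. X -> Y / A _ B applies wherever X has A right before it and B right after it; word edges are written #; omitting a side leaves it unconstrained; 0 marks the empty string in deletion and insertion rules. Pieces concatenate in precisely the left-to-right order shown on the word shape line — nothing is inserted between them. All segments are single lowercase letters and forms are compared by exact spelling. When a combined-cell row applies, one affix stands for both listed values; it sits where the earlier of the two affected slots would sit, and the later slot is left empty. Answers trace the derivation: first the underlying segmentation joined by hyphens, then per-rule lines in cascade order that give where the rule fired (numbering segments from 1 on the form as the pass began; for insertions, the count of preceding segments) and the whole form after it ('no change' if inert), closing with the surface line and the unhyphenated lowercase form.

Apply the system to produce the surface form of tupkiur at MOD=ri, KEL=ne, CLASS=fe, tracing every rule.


underlying: kuk-tupkiur-viz
1. b -> p, d -> t, g -> k, v -> f, z -> s / _ #: fires at position(s) 13: kuktupkiurvis
surface: kuktupkiurvis


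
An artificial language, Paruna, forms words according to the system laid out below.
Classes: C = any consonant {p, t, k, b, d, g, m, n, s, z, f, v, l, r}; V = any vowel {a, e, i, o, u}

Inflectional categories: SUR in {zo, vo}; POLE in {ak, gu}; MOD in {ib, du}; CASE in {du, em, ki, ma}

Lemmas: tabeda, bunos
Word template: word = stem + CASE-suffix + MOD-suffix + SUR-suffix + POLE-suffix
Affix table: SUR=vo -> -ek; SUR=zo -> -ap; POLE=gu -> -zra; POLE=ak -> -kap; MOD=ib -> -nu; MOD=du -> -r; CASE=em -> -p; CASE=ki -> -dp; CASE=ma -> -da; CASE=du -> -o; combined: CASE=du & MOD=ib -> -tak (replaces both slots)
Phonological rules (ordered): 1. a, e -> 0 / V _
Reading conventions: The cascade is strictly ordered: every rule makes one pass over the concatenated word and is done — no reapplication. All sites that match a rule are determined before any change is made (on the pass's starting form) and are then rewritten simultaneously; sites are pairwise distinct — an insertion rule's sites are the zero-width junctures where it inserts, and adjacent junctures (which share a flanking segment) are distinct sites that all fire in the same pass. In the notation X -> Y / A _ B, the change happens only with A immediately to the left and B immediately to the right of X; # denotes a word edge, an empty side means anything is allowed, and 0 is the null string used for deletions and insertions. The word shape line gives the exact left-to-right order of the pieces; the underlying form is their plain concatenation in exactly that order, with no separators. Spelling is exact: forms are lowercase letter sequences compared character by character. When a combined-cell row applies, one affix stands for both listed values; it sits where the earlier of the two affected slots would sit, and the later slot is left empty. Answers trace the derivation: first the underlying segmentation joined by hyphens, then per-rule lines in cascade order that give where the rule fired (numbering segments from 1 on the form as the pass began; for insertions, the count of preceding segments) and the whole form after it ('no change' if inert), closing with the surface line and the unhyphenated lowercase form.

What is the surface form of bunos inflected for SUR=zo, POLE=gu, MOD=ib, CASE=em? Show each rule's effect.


underlying: bunos-p-nu-ap-zra
1. a, e -> 0 / V _: fires at position(s) 9: bunospnupzra
surface: bunospnupzra


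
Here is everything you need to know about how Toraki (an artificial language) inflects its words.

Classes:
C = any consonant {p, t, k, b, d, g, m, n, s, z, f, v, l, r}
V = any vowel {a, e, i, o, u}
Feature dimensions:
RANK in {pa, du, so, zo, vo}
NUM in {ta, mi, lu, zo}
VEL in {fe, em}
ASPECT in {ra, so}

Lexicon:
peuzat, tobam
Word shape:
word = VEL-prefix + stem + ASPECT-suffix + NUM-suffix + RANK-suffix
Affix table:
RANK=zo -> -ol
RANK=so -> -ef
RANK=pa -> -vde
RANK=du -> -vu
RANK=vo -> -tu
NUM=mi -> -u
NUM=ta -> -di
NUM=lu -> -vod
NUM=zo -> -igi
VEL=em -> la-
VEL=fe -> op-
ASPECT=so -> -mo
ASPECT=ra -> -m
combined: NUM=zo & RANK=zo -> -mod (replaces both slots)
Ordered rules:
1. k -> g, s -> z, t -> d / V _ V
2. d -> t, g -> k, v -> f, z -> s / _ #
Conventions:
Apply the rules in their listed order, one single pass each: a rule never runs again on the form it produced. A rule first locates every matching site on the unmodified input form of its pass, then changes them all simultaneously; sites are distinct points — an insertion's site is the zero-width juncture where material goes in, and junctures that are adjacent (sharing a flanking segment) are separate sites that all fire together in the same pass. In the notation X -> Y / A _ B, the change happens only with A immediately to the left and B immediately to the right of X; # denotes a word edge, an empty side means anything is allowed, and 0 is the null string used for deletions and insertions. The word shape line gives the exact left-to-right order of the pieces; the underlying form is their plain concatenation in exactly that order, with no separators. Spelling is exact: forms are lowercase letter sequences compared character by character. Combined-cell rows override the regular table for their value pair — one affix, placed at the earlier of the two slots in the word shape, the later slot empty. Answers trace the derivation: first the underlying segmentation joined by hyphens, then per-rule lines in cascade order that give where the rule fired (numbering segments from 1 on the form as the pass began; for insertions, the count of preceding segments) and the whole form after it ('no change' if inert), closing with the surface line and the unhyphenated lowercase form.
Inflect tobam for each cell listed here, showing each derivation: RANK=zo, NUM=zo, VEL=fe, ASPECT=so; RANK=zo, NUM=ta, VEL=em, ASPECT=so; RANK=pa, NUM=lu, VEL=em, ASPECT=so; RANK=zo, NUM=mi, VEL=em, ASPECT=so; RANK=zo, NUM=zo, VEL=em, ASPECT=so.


cell RANK=zo, NUM=zo, VEL=fe, ASPECT=so:
underlying: op-tobam-mo-mod
1. k -> g, s -> z, t -> d / V _ V: no change
2. d -> t, g -> k, v -> f, z -> s / _ #: fires at position(s) 12: optobammomot
surface: optobammomot

cell RANK=zo, NUM=ta, VEL=em, ASPECT=so:
underlying: la-tobam-mo-di-ol
1. k -> g, s -> z, t -> d / V _ V: fires at position(s) 3: ladobammodiol
2. d -> t, g -> k, v -> f, z -> s / _ #: no change
surface: ladobammodiol

cell RANK=pa, NUM=lu, VEL=em, ASPECT=so:
underlying: la-tobam-mo-vod-vde
1. k -> g, s -> z, t -> d / V _ V: fires at position(s) 3: ladobammovodvde
2. d -> t, g -> k, v -> f, z -> s / _ #: no change
surface: ladobammovodvde

cell RANK=zo, NUM=mi, VEL=em, ASPECT=so:
underlying: la-tobam-mo-u-ol
1. k -> g, s -> z, t -> d / V _ V: fires at position(s) 3: ladobammouol
2. d -> t, g -> k, v -> f, z -> s / _ #: no change
surface: ladobammouol

cell RANK=zo, NUM=zo, VEL=em, ASPECT=so:
underlying: la-tobam-mo-mod
1. k -> g, s -> z, t -> d / V _ V: fires at position(s) 3: ladobammomod
2. d -> t, g -> k, v -> f, z -> s / _ #: fires at position(s) 12: ladobammomot
surface: ladobammomot


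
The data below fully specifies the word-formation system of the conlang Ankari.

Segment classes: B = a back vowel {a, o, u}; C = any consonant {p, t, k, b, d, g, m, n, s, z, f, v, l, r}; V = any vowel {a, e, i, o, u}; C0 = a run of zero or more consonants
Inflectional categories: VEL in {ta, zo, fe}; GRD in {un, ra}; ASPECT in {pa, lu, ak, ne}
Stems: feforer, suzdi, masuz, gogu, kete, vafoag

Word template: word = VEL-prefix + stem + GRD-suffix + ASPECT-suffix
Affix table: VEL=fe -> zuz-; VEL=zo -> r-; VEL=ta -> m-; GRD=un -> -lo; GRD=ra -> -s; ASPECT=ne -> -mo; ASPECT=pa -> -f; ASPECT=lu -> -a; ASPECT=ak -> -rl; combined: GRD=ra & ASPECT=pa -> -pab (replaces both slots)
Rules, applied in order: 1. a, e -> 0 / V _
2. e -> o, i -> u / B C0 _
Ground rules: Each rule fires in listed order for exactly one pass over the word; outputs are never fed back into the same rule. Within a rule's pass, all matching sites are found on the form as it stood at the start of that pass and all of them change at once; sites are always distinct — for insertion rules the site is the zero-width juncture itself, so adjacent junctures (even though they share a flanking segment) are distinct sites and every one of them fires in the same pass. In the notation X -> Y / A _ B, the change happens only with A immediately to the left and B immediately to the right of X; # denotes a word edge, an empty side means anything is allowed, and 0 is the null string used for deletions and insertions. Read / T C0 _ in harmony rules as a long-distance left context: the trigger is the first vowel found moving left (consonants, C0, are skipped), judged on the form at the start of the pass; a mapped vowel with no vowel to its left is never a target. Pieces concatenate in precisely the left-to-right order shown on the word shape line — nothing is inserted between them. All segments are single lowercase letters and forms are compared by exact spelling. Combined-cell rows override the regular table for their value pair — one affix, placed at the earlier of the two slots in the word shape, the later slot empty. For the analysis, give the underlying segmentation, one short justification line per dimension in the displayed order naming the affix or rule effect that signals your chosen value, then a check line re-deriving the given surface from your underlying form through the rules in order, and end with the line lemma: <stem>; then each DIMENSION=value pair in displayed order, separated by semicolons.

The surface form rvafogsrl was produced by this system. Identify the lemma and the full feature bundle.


underlying: r-vafoag-s-rl
VEL=zo - signalled by the affix r-
GRD=ra - signalled by the affix -s
ASPECT=ak - signalled by the affix -rl
check: rvafoagsrl -> rvafogsrl -> rvafogsrl
lemma: vafoag; VEL=zo; GRD=ra; ASPECT=ak


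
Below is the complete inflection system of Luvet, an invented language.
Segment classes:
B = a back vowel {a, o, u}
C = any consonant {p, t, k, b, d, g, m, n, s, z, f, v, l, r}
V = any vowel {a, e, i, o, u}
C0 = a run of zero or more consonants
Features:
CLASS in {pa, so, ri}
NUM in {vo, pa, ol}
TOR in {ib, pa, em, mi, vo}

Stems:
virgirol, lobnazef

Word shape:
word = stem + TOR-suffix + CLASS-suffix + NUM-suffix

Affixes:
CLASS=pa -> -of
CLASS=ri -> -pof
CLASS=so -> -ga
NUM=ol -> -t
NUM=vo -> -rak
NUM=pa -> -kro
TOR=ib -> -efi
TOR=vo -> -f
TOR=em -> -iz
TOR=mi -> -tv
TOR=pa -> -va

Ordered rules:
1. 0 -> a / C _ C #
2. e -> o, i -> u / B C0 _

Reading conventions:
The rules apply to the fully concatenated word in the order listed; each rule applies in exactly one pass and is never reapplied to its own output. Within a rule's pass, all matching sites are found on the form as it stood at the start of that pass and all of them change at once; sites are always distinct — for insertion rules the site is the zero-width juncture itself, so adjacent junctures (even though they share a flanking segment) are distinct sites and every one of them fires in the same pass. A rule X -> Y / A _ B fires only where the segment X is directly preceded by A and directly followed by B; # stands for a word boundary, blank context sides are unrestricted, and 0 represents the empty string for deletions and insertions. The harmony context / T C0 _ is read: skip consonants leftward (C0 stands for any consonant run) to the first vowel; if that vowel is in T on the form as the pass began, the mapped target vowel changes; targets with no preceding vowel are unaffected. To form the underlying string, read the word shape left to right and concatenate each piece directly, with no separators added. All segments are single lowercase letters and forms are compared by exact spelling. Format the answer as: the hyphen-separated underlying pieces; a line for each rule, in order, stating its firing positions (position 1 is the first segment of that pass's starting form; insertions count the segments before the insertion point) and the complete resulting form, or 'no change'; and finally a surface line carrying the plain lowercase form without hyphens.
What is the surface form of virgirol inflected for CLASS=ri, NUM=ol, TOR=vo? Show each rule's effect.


underlying: virgirol-f-pof-t
1. 0 -> a / C _ C #: inserts after position(s) 12: virgirolfpofat
2. e -> o, i -> u / B C0 _: no change
surface: virgirolfpofat
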